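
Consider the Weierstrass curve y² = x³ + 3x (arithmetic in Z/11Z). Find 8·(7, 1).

Write G = (7, 1).
Repeated addition: build up to 8G.
2G: tangent at (7, 1): λ = (3·7² + 3)/(2·1) ≡ 7/2. 2⁻¹ ≡ 6 (mod 11), so λ ≡ 7·6 ≡ 9.
  x = λ² - 7 - 7 = 81 - 14 ≡ 1; y = λ·(7 - 1) - 1 ≡ 9. → (1, 9)
3G: (1, 9) + (7, 1). λ = (1 - 9)/(7 - 1) ≡ 3/6 mod 11. 6⁻¹ ≡ 2 (mod 11), so λ ≡ 6.
  x = λ² - 1 - 7 = 36 - 8 ≡ 6; y = λ·(1 - 6) - 9 ≡ 5. → (6, 5)
4G: (6, 5) + (7, 1). λ = (1 - 5)/(7 - 6) ≡ 7/1 mod 11. 1⁻¹ ≡ 1 (mod 11), so λ ≡ 7.
  x = λ² - 6 - 7 = 49 - 13 ≡ 3; y = λ·(6 - 3) - 5 ≡ 5. → (3, 5)
5G: (3, 5) + (7, 1). λ = (1 - 5)/(7 - 3) ≡ 7/4 mod 11. 4⁻¹ ≡ 3 (mod 11), so λ ≡ 10.
  x = λ² - 3 - 7 = 100 - 10 ≡ 2; y = λ·(3 - 2) - 5 ≡ 5. → (2, 5)
6G: (2, 5) + (7, 1). λ = (1 - 5)/(7 - 2) ≡ 7/5 mod 11. 5⁻¹ ≡ 9 (mod 11) since 5·9 = 45 ≡ 1, so λ ≡ 8.
  x = λ² - 2 - 7 = 64 - 9 ≡ 0; y = λ·(2 - 0) - 5 ≡ 0. → (0, 0)
7G: (0, 0) + (7, 1). λ = (1 - 0)/(7 - 0) ≡ 1/7 mod 11. 7⁻¹ ≡ 8 (mod 11), so λ ≡ 8.
  x = λ² - 0 - 7 = 64 - 7 ≡ 2; y = λ·(0 - 2) - 0 ≡ 6. → (2, 6)
8G: (2, 6) + (7, 1). λ = (1 - 6)/(7 - 2) ≡ 6/5 mod 11. 5⁻¹ ≡ 9 (mod 11), so λ ≡ 10.
  x = λ² - 2 - 7 = 100 - 9 ≡ 3; y = λ·(2 - 3) - 6 ≡ 6. → (3, 6)

(3, 6)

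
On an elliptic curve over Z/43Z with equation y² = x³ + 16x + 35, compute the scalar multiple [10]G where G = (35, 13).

Double-and-add on 10 = (1010)₂. Start with G = (35, 13) for the leading 1-bit.
double: tangent at (35, 13): λ = (3·35² + 16)/(2·13) ≡ 36/26. 26⁻¹ ≡ 5 (mod 43), so λ ≡ 36·5 ≡ 8.
  x = λ² - 35 - 35 = 64 - 70 ≡ 37; y = λ·(35 - 37) - 13 ≡ 14. → (37, 14)
double: tangent at (37, 14): λ = (3·37² + 16)/(2·14) ≡ 38/28. 28⁻¹ ≡ 20 (mod 43), so λ ≡ 38·20 ≡ 29.
  x = λ² - 37 - 37 = 841 - 74 ≡ 36; y = λ·(37 - 36) - 14 ≡ 15. → (36, 15)
add G: (36, 15) + (35, 13). λ = (13 - 15)/(35 - 36) ≡ 41/42 mod 43. 42⁻¹ ≡ 42 (mod 43), so λ ≡ 2.
  x = λ² - 36 - 35 = 4 - 71 ≡ 19; y = λ·(36 - 19) - 15 ≡ 19. → (19, 19)
double: tangent at (19, 19): λ = (3·19² + 16)/(2·19) ≡ 24/38. 38⁻¹ ≡ 17 (mod 43), so λ ≡ 24·17 ≡ 21.
  x = λ² - 19 - 19 = 441 - 38 ≡ 16; y = λ·(19 - 16) - 19 ≡ 1. → (16, 1)

(16, 1)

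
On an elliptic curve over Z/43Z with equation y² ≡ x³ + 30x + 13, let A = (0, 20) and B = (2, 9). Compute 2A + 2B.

First 2A:
Repeated addition: build up to 2A.
2A: tangent at (0, 20): λ = (3·0² + 30)/(2·20) ≡ 30/40. 40⁻¹ ≡ 14 (mod 43), so λ ≡ 30·14 ≡ 33.
  x = λ² - 0 - 0 = 1089 - 0 ≡ 14; y = λ·(0 - 14) - 20 ≡ 34. → (14, 34)
2A = (14, 34).
Next 2B:
Repeated addition: build up to 2B.
2B: tangent at (2, 9): λ = (3·2² + 30)/(2·9) ≡ 42/18. 18⁻¹ ≡ 12 (mod 43), so λ ≡ 42·12 ≡ 31.
  x = λ² - 2 - 2 = 961 - 4 ≡ 11; y = λ·(2 - 11) - 9 ≡ 13. → (11, 13)
2B = (11, 13).
Finally 2A + 2B:
(14, 34) + (11, 13). λ = (13 - 34)/(11 - 14) ≡ 22/40 mod 43. 40⁻¹ ≡ 14 (mod 43), so λ ≡ 7.
  x = λ² - 14 - 11 = 49 - 25 ≡ 24; y = λ·(14 - 24) - 34 ≡ 25. → (24, 25)

(24, 25)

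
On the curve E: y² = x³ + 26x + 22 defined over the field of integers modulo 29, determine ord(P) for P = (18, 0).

2P: (18, 0) + (18, 0): same x and y₁ ≡ -y₂, so the sum is O.
2P = O, so the order is 2.

2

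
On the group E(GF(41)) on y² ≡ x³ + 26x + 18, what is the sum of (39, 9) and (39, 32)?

The two points share x = 39 and their y-coordinates satisfy 9 + 32 ≡ 0 (mod 41), so they are inverses. Their sum is the point at infinity.

O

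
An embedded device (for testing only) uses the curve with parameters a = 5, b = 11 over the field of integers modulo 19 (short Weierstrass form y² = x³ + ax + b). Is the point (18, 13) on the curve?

no

y² = 13² ≡ 17; x³ + 5x + 11 = 5933 ≡ 5 (mod 19). 17 ≠ 5.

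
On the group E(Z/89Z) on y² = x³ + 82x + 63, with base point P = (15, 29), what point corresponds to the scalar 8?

Repeated addition: build up to 8P.
2P: tangent at (15, 29): λ = (3·15² + 82)/(2·29) ≡ 45/58. 58⁻¹ ≡ 66 (mod 89), so λ ≡ 45·66 ≡ 33.
  x = λ² - 15 - 15 = 1089 - 30 ≡ 80; y = λ·(15 - 80) - 29 ≡ 51. → (80, 51)
3P: (80, 51) + (15, 29). λ = (29 - 51)/(15 - 80) ≡ 67/24 mod 89. 24⁻¹ ≡ 26 (mod 89), so λ ≡ 51.
  x = λ² - 80 - 15 = 2601 - 95 ≡ 14; y = λ·(80 - 14) - 51 ≡ 22. → (14, 22)
4P: (14, 22) + (15, 29). λ = (29 - 22)/(15 - 14) ≡ 7/1 mod 89. 1⁻¹ ≡ 1 (mod 89), so λ ≡ 7.
  x = λ² - 14 - 15 = 49 - 29 ≡ 20; y = λ·(14 - 20) - 22 ≡ 25. → (20, 25)
5P: (20, 25) + (15, 29). λ = (29 - 25)/(15 - 20) ≡ 4/84 mod 89. 84⁻¹ ≡ 71 (mod 89), so λ ≡ 17.
  x = λ² - 20 - 15 = 289 - 35 ≡ 76; y = λ·(20 - 76) - 25 ≡ 2. → (76, 2)
6P: (76, 2) + (15, 29). λ = (29 - 2)/(15 - 76) ≡ 27/28 mod 89. 28⁻¹ ≡ 35 (mod 89), so λ ≡ 55.
  x = λ² - 76 - 15 = 3025 - 91 ≡ 86; y = λ·(76 - 86) - 2 ≡ 71. → (86, 71)
7P: (86, 71) + (15, 29). λ = (29 - 71)/(15 - 86) ≡ 47/18 mod 89. 18⁻¹ ≡ 5 (mod 89), so λ ≡ 57.
  x = λ² - 86 - 15 = 3249 - 101 ≡ 33; y = λ·(86 - 33) - 71 ≡ 13. → (33, 13)
8P: (33, 13) + (15, 29). λ = (29 - 13)/(15 - 33) ≡ 16/71 mod 89. 71⁻¹ ≡ 84 (mod 89) since 71·84 = 5964 ≡ 1, so λ ≡ 9.
  x = λ² - 33 - 15 = 81 - 48 ≡ 33; y = λ·(33 - 33) - 13 ≡ 76. → (33, 76)

(33, 76)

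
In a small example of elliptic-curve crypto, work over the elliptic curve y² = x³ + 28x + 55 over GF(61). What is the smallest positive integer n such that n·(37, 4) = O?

2P: tangent at (37, 4): λ = (3·37² + 28)/(2·4) ≡ 48/8. 8⁻¹ ≡ 23 (mod 61), so λ ≡ 48·23 ≡ 6.
  x = λ² - 37 - 37 = 36 - 74 ≡ 23; y = λ·(37 - 23) - 4 ≡ 19. → (23, 19)
3P: (23, 19) + (37, 4). λ = (4 - 19)/(37 - 23) ≡ 46/14 mod 61. 14⁻¹ ≡ 48 (mod 61), so λ ≡ 12.
  x = λ² - 23 - 37 = 144 - 60 ≡ 23; y = λ·(23 - 23) - 19 ≡ 42. → (23, 42)
4P: (23, 42) + (37, 4). λ = (4 - 42)/(37 - 23) ≡ 23/14 mod 61. 14⁻¹ ≡ 48 (mod 61), so λ ≡ 6.
  x = λ² - 23 - 37 = 36 - 60 ≡ 37; y = λ·(23 - 37) - 42 ≡ 57. → (37, 57)
5P: (37, 57) + (37, 4): same x and y₁ ≡ -y₂, so the sum is O.
5P = O, so the order is 5.

5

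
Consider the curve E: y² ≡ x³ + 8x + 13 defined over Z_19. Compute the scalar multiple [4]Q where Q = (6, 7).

Repeated addition: build up to 4Q.
2Q: tangent at (6, 7): λ = (3·6² + 8)/(2·7) ≡ 2/14. 14⁻¹ ≡ 15 (mod 19) since 14·15 = 210 ≡ 1, so λ ≡ 2·15 ≡ 11.
  x = λ² - 6 - 6 = 121 - 12 ≡ 14; y = λ·(6 - 14) - 7 ≡ 0. → (14, 0)
3Q: (14, 0) + (6, 7). λ = (7 - 0)/(6 - 14) ≡ 7/11 mod 19. 11⁻¹ ≡ 7 (mod 19), so λ ≡ 11.
  x = λ² - 14 - 6 = 121 - 20 ≡ 6; y = λ·(14 - 6) - 0 ≡ 12. → (6, 12)
4Q: (6, 12) + (6, 7): same x and y₁ ≡ -y₂, so the sum is O.

O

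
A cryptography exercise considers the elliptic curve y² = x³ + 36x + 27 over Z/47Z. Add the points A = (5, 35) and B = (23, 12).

(26, 31)

(5, 35) + (23, 12). λ = (12 - 35)/(23 - 5) ≡ 24/18 mod 47. 18⁻¹ ≡ 34 (mod 47), so λ ≡ 17.
  x = λ² - 5 - 23 = 289 - 28 ≡ 26; y = λ·(5 - 26) - 35 ≡ 31. → (26, 31)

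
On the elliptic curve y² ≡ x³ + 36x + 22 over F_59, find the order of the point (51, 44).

2P: tangent at (51, 44): λ = (3·51² + 36)/(2·44) ≡ 51/29. 29⁻¹ ≡ 57 (mod 59) since 29·57 = 1653 ≡ 1, so λ ≡ 51·57 ≡ 16.
  x = λ² - 51 - 51 = 256 - 102 ≡ 36; y = λ·(51 - 36) - 44 ≡ 19. → (36, 19)
3P: (36, 19) + (51, 44). λ = (44 - 19)/(51 - 36) ≡ 25/15 mod 59. 15⁻¹ ≡ 4 (mod 59) since 15·4 = 60 ≡ 1, so λ ≡ 41.
  x = λ² - 36 - 51 = 1681 - 87 ≡ 1; y = λ·(36 - 1) - 19 ≡ 0. → (1, 0)
4P: (1, 0) + (51, 44). λ = (44 - 0)/(51 - 1) ≡ 44/50 mod 59. 50⁻¹ ≡ 13 (mod 59), so λ ≡ 41.
  x = λ² - 1 - 51 = 1681 - 52 ≡ 36; y = λ·(1 - 36) - 0 ≡ 40. → (36, 40)
5P: (36, 40) + (51, 44). λ = (44 - 40)/(51 - 36) ≡ 4/15 mod 59. 15⁻¹ ≡ 4 (mod 59) since 15·4 = 60 ≡ 1, so λ ≡ 16.
  x = λ² - 36 - 51 = 256 - 87 ≡ 51; y = λ·(36 - 51) - 40 ≡ 15. → (51, 15)
6P: (51, 15) + (51, 44): same x and y₁ ≡ -y₂, so the sum is O.
6P = O, so the order is 6.

6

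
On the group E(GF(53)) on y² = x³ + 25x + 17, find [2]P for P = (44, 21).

(8, 27)

tangent at (44, 21): λ = (3·44² + 25)/(2·21) ≡ 3/42. 42⁻¹ ≡ 24 (mod 53) since 42·24 = 1008 ≡ 1, so λ ≡ 3·24 ≡ 19.
  x = λ² - 44 - 44 = 361 - 88 ≡ 8; y = λ·(44 - 8) - 21 ≡ 27. → (8, 27)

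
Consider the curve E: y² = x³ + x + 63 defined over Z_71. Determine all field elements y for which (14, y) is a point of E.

x³ + 1x + 63 = 2821 ≡ 52 (mod 71).
52 is a non-residue mod 71; no y exists.

none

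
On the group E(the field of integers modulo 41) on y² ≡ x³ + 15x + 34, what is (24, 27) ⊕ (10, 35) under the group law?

(9, 23)

(24, 27) + (10, 35). λ = (35 - 27)/(10 - 24) ≡ 8/27 mod 41. 27⁻¹ ≡ 38 (mod 41), so λ ≡ 17.
  x = λ² - 24 - 10 = 289 - 34 ≡ 9; y = λ·(24 - 9) - 27 ≡ 23. → (9, 23)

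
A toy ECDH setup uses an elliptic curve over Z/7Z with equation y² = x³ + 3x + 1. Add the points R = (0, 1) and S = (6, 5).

(3, 4)

(0, 1) + (6, 5). λ = (5 - 1)/(6 - 0) ≡ 4/6 mod 7. 6⁻¹ ≡ 6 (mod 7) since 6·6 = 36 ≡ 1, so λ ≡ 3.
  x = λ² - 0 - 6 = 9 - 6 ≡ 3; y = λ·(0 - 3) - 1 ≡ 4. → (3, 4)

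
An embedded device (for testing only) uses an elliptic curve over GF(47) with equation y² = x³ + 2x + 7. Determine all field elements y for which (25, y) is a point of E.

x³ + 2x + 7 = 15682 ≡ 31 (mod 47).
31 is a non-residue mod 47; no y exists.

none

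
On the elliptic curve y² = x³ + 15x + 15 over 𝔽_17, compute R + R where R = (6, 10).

tangent at (6, 10): λ = (3·6² + 15)/(2·10) ≡ 4/3. 3⁻¹ ≡ 6 (mod 17), so λ ≡ 4·6 ≡ 7.
  x = λ² - 6 - 6 = 49 - 12 ≡ 3; y = λ·(6 - 3) - 10 ≡ 11. → (3, 11)

(3, 11)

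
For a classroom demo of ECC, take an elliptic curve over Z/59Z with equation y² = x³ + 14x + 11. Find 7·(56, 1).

(17, 18)

Write P = (56, 1).
Repeated addition: build up to 7P.
2P: tangent at (56, 1): λ = (3·56² + 14)/(2·1) ≡ 41/2. 2⁻¹ ≡ 30 (mod 59), so λ ≡ 41·30 ≡ 50.
  x = λ² - 56 - 56 = 2500 - 112 ≡ 28; y = λ·(56 - 28) - 1 ≡ 42. → (28, 42)
3P: (28, 42) + (56, 1). λ = (1 - 42)/(56 - 28) ≡ 18/28 mod 59. 28⁻¹ ≡ 19 (mod 59), so λ ≡ 47.
  x = λ² - 28 - 56 = 2209 - 84 ≡ 1; y = λ·(28 - 1) - 42 ≡ 47. → (1, 47)
4P: (1, 47) + (56, 1). λ = (1 - 47)/(56 - 1) ≡ 13/55 mod 59. 55⁻¹ ≡ 44 (mod 59) since 55·44 = 2420 ≡ 1, so λ ≡ 41.
  x = λ² - 1 - 56 = 1681 - 57 ≡ 31; y = λ·(1 - 31) - 47 ≡ 21. → (31, 21)
5P: (31, 21) + (56, 1). λ = (1 - 21)/(56 - 31) ≡ 39/25 mod 59. 25⁻¹ ≡ 26 (mod 59), so λ ≡ 11.
  x = λ² - 31 - 56 = 121 - 87 ≡ 34; y = λ·(31 - 34) - 21 ≡ 5. → (34, 5)
6P: (34, 5) + (56, 1). λ = (1 - 5)/(56 - 34) ≡ 55/22 mod 59. 22⁻¹ ≡ 51 (mod 59), so λ ≡ 32.
  x = λ² - 34 - 56 = 1024 - 90 ≡ 49; y = λ·(34 - 49) - 5 ≡ 46. → (49, 46)
7P: (49, 46) + (56, 1). λ = (1 - 46)/(56 - 49) ≡ 14/7 mod 59. 7⁻¹ ≡ 17 (mod 59), so λ ≡ 2.
  x = λ² - 49 - 56 = 4 - 105 ≡ 17; y = λ·(49 - 17) - 46 ≡ 18. → (17, 18)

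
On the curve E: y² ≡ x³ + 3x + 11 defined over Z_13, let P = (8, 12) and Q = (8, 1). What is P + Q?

The two points share x = 8 and their y-coordinates satisfy 12 + 1 ≡ 0 (mod 13), so they are inverses. Their sum is the point at infinity.

O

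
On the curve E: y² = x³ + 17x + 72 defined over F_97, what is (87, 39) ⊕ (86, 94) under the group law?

(39, 37)

(87, 39) + (86, 94). λ = (94 - 39)/(86 - 87) ≡ 55/96 mod 97. 96⁻¹ ≡ 96 (mod 97), so λ ≡ 42.
  x = λ² - 87 - 86 = 1764 - 173 ≡ 39; y = λ·(87 - 39) - 39 ≡ 37. → (39, 37)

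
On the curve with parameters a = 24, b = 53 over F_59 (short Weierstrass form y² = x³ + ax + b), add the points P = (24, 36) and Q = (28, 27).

(24, 36) + (28, 27). λ = (27 - 36)/(28 - 24) ≡ 50/4 mod 59. 4⁻¹ ≡ 15 (mod 59), so λ ≡ 42.
  x = λ² - 24 - 28 = 1764 - 52 ≡ 1; y = λ·(24 - 1) - 36 ≡ 45. → (1, 45)

(1, 45)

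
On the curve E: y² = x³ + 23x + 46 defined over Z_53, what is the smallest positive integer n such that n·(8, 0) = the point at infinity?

2

2P: (8, 0) + (8, 0): same x and y₁ ≡ -y₂, so the sum is the point at infinity.
2P = the point at infinity, so the order is 2.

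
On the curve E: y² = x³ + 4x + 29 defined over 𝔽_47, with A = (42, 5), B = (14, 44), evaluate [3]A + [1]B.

First 3A:
Repeated addition: build up to 3A.
2A: tangent at (42, 5): λ = (3·42² + 4)/(2·5) ≡ 32/10. 10⁻¹ ≡ 33 (mod 47) since 10·33 = 330 ≡ 1, so λ ≡ 32·33 ≡ 22.
  x = λ² - 42 - 42 = 484 - 84 ≡ 24; y = λ·(42 - 24) - 5 ≡ 15. → (24, 15)
3A: (24, 15) + (42, 5). λ = (5 - 15)/(42 - 24) ≡ 37/18 mod 47. 18⁻¹ ≡ 34 (mod 47) since 18·34 = 612 ≡ 1, so λ ≡ 36.
  x = λ² - 24 - 42 = 1296 - 66 ≡ 8; y = λ·(24 - 8) - 15 ≡ 44. → (8, 44)
3A = (8, 44).
Finally 3A + B:
(8, 44) + (14, 44). λ = (44 - 44)/(14 - 8) ≡ 0/6 mod 47. 6⁻¹ ≡ 8 (mod 47), so λ ≡ 0.
  x = λ² - 8 - 14 = 0 - 22 ≡ 25; y = λ·(8 - 25) - 44 ≡ 3. → (25, 3)

(25, 3)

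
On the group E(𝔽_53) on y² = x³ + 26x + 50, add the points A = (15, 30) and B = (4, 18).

(15, 30) + (4, 18). λ = (18 - 30)/(4 - 15) ≡ 41/42 mod 53. 42⁻¹ ≡ 24 (mod 53) since 42·24 = 1008 ≡ 1, so λ ≡ 30.
  x = λ² - 15 - 4 = 900 - 19 ≡ 33; y = λ·(15 - 33) - 30 ≡ 13. → (33, 13)

(33, 13)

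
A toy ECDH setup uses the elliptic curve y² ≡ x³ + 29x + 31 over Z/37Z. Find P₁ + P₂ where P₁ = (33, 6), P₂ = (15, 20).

(33, 31)

(33, 6) + (15, 20). λ = (20 - 6)/(15 - 33) ≡ 14/19 mod 37. 19⁻¹ ≡ 2 (mod 37) since 19·2 = 38 ≡ 1, so λ ≡ 28.
  x = λ² - 33 - 15 = 784 - 48 ≡ 33; y = λ·(33 - 33) - 6 ≡ 31. → (33, 31)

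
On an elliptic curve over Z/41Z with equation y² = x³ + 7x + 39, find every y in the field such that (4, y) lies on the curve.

x³ + 7x + 39 = 131 ≡ 8 (mod 41).
Square roots of 8 mod 41: 7 and 34 (since 7² = 49 ≡ 8).

7, 34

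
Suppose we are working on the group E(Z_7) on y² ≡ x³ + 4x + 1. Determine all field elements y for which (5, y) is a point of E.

none

x³ + 4x + 1 = 146 ≡ 6 (mod 7).
6 is a non-residue mod 7; no y exists.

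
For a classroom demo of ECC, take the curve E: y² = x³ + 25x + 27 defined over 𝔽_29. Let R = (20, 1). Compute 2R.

(23, 3)

tangent at (20, 1): λ = (3·20² + 25)/(2·1) ≡ 7/2. 2⁻¹ ≡ 15 (mod 29), so λ ≡ 7·15 ≡ 18.
  x = λ² - 20 - 20 = 324 - 40 ≡ 23; y = λ·(20 - 23) - 1 ≡ 3. → (23, 3)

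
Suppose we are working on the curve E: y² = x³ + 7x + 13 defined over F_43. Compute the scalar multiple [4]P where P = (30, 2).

(29, 40)

Double-and-add on 4 = (100)₂. Start with P = (30, 2) for the leading 1-bit.
double: tangent at (30, 2): λ = (3·30² + 7)/(2·2) ≡ 41/4. 4⁻¹ ≡ 11 (mod 43) since 4·11 = 44 ≡ 1, so λ ≡ 41·11 ≡ 21.
  x = λ² - 30 - 30 = 441 - 60 ≡ 37; y = λ·(30 - 37) - 2 ≡ 23. → (37, 23)
double: tangent at (37, 23): λ = (3·37² + 7)/(2·23) ≡ 29/3. 3⁻¹ ≡ 29 (mod 43) since 3·29 = 87 ≡ 1, so λ ≡ 29·29 ≡ 24.
  x = λ² - 37 - 37 = 576 - 74 ≡ 29; y = λ·(37 - 29) - 23 ≡ 40. → (29, 40)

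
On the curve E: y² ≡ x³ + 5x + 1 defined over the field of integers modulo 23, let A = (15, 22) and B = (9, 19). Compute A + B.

(15, 22) + (9, 19). λ = (19 - 22)/(9 - 15) ≡ 20/17 mod 23. 17⁻¹ ≡ 19 (mod 23), so λ ≡ 12.
  x = λ² - 15 - 9 = 144 - 24 ≡ 5; y = λ·(15 - 5) - 22 ≡ 6. → (5, 6)

(5, 6)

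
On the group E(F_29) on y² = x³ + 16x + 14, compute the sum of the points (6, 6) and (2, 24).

(6, 6) + (2, 24). λ = (24 - 6)/(2 - 6) ≡ 18/25 mod 29. 25⁻¹ ≡ 7 (mod 29) since 25·7 = 175 ≡ 1, so λ ≡ 10.
  x = λ² - 6 - 2 = 100 - 8 ≡ 5; y = λ·(6 - 5) - 6 ≡ 4. → (5, 4)

(5, 4)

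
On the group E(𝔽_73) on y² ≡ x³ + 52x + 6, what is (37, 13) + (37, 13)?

tangent at (37, 13): λ = (3·37² + 52)/(2·13) ≡ 71/26. 26⁻¹ ≡ 59 (mod 73), so λ ≡ 71·59 ≡ 28.
  x = λ² - 37 - 37 = 784 - 74 ≡ 53; y = λ·(37 - 53) - 13 ≡ 50. → (53, 50)

(53, 50)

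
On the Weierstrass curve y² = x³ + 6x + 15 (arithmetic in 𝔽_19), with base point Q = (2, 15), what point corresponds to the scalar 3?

(11, 14)

Repeated addition: build up to 3Q.
2Q: tangent at (2, 15): λ = (3·2² + 6)/(2·15) ≡ 18/11. 11⁻¹ ≡ 7 (mod 19) since 11·7 = 77 ≡ 1, so λ ≡ 18·7 ≡ 12.
  x = λ² - 2 - 2 = 144 - 4 ≡ 7; y = λ·(2 - 7) - 15 ≡ 1. → (7, 1)
3Q: (7, 1) + (2, 15). λ = (15 - 1)/(2 - 7) ≡ 14/14 mod 19. 14⁻¹ ≡ 15 (mod 19), so λ ≡ 1.
  x = λ² - 7 - 2 = 1 - 9 ≡ 11; y = λ·(7 - 11) - 1 ≡ 14. → (11, 14)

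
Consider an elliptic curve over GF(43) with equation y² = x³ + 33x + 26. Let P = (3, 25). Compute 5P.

Double-and-add on 5 = (101)₂. Start with P = (3, 25) for the leading 1-bit.
double: tangent at (3, 25): λ = (3·3² + 33)/(2·25) ≡ 17/7. 7⁻¹ ≡ 37 (mod 43) since 7·37 = 259 ≡ 1, so λ ≡ 17·37 ≡ 27.
  x = λ² - 3 - 3 = 729 - 6 ≡ 35; y = λ·(3 - 35) - 25 ≡ 14. → (35, 14)
double: tangent at (35, 14): λ = (3·35² + 33)/(2·14) ≡ 10/28. 28⁻¹ ≡ 20 (mod 43), so λ ≡ 10·20 ≡ 28.
  x = λ² - 35 - 35 = 784 - 70 ≡ 26; y = λ·(35 - 26) - 14 ≡ 23. → (26, 23)
add P: (26, 23) + (3, 25). λ = (25 - 23)/(3 - 26) ≡ 2/20 mod 43. 20⁻¹ ≡ 28 (mod 43) since 20·28 = 560 ≡ 1, so λ ≡ 13.
  x = λ² - 26 - 3 = 169 - 29 ≡ 11; y = λ·(26 - 11) - 23 ≡ 0. → (11, 0)

(11, 0)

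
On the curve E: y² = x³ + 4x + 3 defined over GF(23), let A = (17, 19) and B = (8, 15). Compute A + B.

(7, 11)

(17, 19) + (8, 15). λ = (15 - 19)/(8 - 17) ≡ 19/14 mod 23. 14⁻¹ ≡ 5 (mod 23) since 14·5 = 70 ≡ 1, so λ ≡ 3.
  x = λ² - 17 - 8 = 9 - 25 ≡ 7; y = λ·(17 - 7) - 19 ≡ 11. → (7, 11)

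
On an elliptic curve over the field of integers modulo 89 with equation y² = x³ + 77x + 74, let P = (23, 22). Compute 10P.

(14, 46)

Repeated addition: build up to 10P.
2P: tangent at (23, 22): λ = (3·23² + 77)/(2·22) ≡ 62/44. 44⁻¹ ≡ 87 (mod 89), so λ ≡ 62·87 ≡ 54.
  x = λ² - 23 - 23 = 2916 - 46 ≡ 22; y = λ·(23 - 22) - 22 ≡ 32. → (22, 32)
3P: (22, 32) + (23, 22). λ = (22 - 32)/(23 - 22) ≡ 79/1 mod 89. 1⁻¹ ≡ 1 (mod 89), so λ ≡ 79.
  x = λ² - 22 - 23 = 6241 - 45 ≡ 55; y = λ·(22 - 55) - 32 ≡ 31. → (55, 31)
4P: (55, 31) + (23, 22). λ = (22 - 31)/(23 - 55) ≡ 80/57 mod 89. 57⁻¹ ≡ 25 (mod 89) since 57·25 = 1425 ≡ 1, so λ ≡ 42.
  x = λ² - 55 - 23 = 1764 - 78 ≡ 84; y = λ·(55 - 84) - 31 ≡ 86. → (84, 86)
5P: (84, 86) + (23, 22). λ = (22 - 86)/(23 - 84) ≡ 25/28 mod 89. 28⁻¹ ≡ 35 (mod 89) since 28·35 = 980 ≡ 1, so λ ≡ 74.
  x = λ² - 84 - 23 = 5476 - 107 ≡ 29; y = λ·(84 - 29) - 86 ≡ 68. → (29, 68)
6P: (29, 68) + (23, 22). λ = (22 - 68)/(23 - 29) ≡ 43/83 mod 89. 83⁻¹ ≡ 74 (mod 89) since 83·74 = 6142 ≡ 1, so λ ≡ 67.
  x = λ² - 29 - 23 = 4489 - 52 ≡ 76; y = λ·(29 - 76) - 68 ≡ 76. → (76, 76)
7P: (76, 76) + (23, 22). λ = (22 - 76)/(23 - 76) ≡ 35/36 mod 89. 36⁻¹ ≡ 47 (mod 89) since 36·47 = 1692 ≡ 1, so λ ≡ 43.
  x = λ² - 76 - 23 = 1849 - 99 ≡ 59; y = λ·(76 - 59) - 76 ≡ 32. → (59, 32)
8P: (59, 32) + (23, 22). λ = (22 - 32)/(23 - 59) ≡ 79/53 mod 89. 53⁻¹ ≡ 42 (mod 89), so λ ≡ 25.
  x = λ² - 59 - 23 = 625 - 82 ≡ 9; y = λ·(59 - 9) - 32 ≡ 61. → (9, 61)
9P: (9, 61) + (23, 22). λ = (22 - 61)/(23 - 9) ≡ 50/14 mod 89. 14⁻¹ ≡ 70 (mod 89) since 14·70 = 980 ≡ 1, so λ ≡ 29.
  x = λ² - 9 - 23 = 841 - 32 ≡ 8; y = λ·(9 - 8) - 61 ≡ 57. → (8, 57)
10P: (8, 57) + (23, 22). λ = (22 - 57)/(23 - 8) ≡ 54/15 mod 89. 15⁻¹ ≡ 6 (mod 89), so λ ≡ 57.
  x = λ² - 8 - 23 = 3249 - 31 ≡ 14; y = λ·(8 - 14) - 57 ≡ 46. → (14, 46)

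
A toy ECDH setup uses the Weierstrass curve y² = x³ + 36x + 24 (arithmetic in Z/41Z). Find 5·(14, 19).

Write P = (14, 19).
Repeated addition: build up to 5P.
2P: tangent at (14, 19): λ = (3·14² + 36)/(2·19) ≡ 9/38. 38⁻¹ ≡ 27 (mod 41), so λ ≡ 9·27 ≡ 38.
  x = λ² - 14 - 14 = 1444 - 28 ≡ 22; y = λ·(14 - 22) - 19 ≡ 5. → (22, 5)
3P: (22, 5) + (14, 19). λ = (19 - 5)/(14 - 22) ≡ 14/33 mod 41. 33⁻¹ ≡ 5 (mod 41), so λ ≡ 29.
  x = λ² - 22 - 14 = 841 - 36 ≡ 26; y = λ·(22 - 26) - 5 ≡ 2. → (26, 2)
4P: (26, 2) + (14, 19). λ = (19 - 2)/(14 - 26) ≡ 17/29 mod 41. 29⁻¹ ≡ 17 (mod 41), so λ ≡ 2.
  x = λ² - 26 - 14 = 4 - 40 ≡ 5; y = λ·(26 - 5) - 2 ≡ 40. → (5, 40)
5P: (5, 40) + (14, 19). λ = (19 - 40)/(14 - 5) ≡ 20/9 mod 41. 9⁻¹ ≡ 32 (mod 41) since 9·32 = 288 ≡ 1, so λ ≡ 25.
  x = λ² - 5 - 14 = 625 - 19 ≡ 32; y = λ·(5 - 32) - 40 ≡ 23. → (32, 23)

(32, 23)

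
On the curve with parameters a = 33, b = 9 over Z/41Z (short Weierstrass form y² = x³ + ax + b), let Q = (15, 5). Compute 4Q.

(37, 10)

Double-and-add on 4 = (100)₂. Start with Q = (15, 5) for the leading 1-bit.
double: tangent at (15, 5): λ = (3·15² + 33)/(2·5) ≡ 11/10. 10⁻¹ ≡ 37 (mod 41), so λ ≡ 11·37 ≡ 38.
  x = λ² - 15 - 15 = 1444 - 30 ≡ 20; y = λ·(15 - 20) - 5 ≡ 10. → (20, 10)
double: tangent at (20, 10): λ = (3·20² + 33)/(2·10) ≡ 3/20. 20⁻¹ ≡ 39 (mod 41), so λ ≡ 3·39 ≡ 35.
  x = λ² - 20 - 20 = 1225 - 40 ≡ 37; y = λ·(20 - 37) - 10 ≡ 10. → (37, 10)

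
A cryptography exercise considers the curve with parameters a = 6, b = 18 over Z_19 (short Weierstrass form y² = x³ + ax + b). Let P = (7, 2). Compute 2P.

tangent at (7, 2): λ = (3·7² + 6)/(2·2) ≡ 1/4. 4⁻¹ ≡ 5 (mod 19), so λ ≡ 1·5 ≡ 5.
  x = λ² - 7 - 7 = 25 - 14 ≡ 11; y = λ·(7 - 11) - 2 ≡ 16. → (11, 16)

(11, 16)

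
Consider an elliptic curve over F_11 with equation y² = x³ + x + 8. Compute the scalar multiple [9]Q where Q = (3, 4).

(8, 0)

Repeated addition: build up to 9Q.
2Q: tangent at (3, 4): λ = (3·3² + 1)/(2·4) ≡ 6/8. 8⁻¹ ≡ 7 (mod 11), so λ ≡ 6·7 ≡ 9.
  x = λ² - 3 - 3 = 81 - 6 ≡ 9; y = λ·(3 - 9) - 4 ≡ 8. → (9, 8)
3Q: (9, 8) + (3, 4). λ = (4 - 8)/(3 - 9) ≡ 7/5 mod 11. 5⁻¹ ≡ 9 (mod 11), so λ ≡ 8.
  x = λ² - 9 - 3 = 64 - 12 ≡ 8; y = λ·(9 - 8) - 8 ≡ 0. → (8, 0)
4Q: (8, 0) + (3, 4). λ = (4 - 0)/(3 - 8) ≡ 4/6 mod 11. 6⁻¹ ≡ 2 (mod 11), so λ ≡ 8.
  x = λ² - 8 - 3 = 64 - 11 ≡ 9; y = λ·(8 - 9) - 0 ≡ 3. → (9, 3)
5Q: (9, 3) + (3, 4). λ = (4 - 3)/(3 - 9) ≡ 1/5 mod 11. 5⁻¹ ≡ 9 (mod 11), so λ ≡ 9.
  x = λ² - 9 - 3 = 81 - 12 ≡ 3; y = λ·(9 - 3) - 3 ≡ 7. → (3, 7)
6Q: (3, 7) + (3, 4): same x and y₁ ≡ -y₂, so the sum is ∞.
7Q: ∞ + (3, 4) = (3, 4) (identity).
8Q: tangent at (3, 4): λ = (3·3² + 1)/(2·4) ≡ 6/8. 8⁻¹ ≡ 7 (mod 11), so λ ≡ 6·7 ≡ 9.
  x = λ² - 3 - 3 = 81 - 6 ≡ 9; y = λ·(3 - 9) - 4 ≡ 8. → (9, 8)
9Q: (9, 8) + (3, 4). λ = (4 - 8)/(3 - 9) ≡ 7/5 mod 11. 5⁻¹ ≡ 9 (mod 11), so λ ≡ 8.
  x = λ² - 9 - 3 = 64 - 12 ≡ 8; y = λ·(9 - 8) - 8 ≡ 0. → (8, 0)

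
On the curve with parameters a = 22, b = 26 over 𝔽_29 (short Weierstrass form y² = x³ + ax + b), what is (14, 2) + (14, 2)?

tangent at (14, 2): λ = (3·14² + 22)/(2·2) ≡ 1/4. 4⁻¹ ≡ 22 (mod 29), so λ ≡ 1·22 ≡ 22.
  x = λ² - 14 - 14 = 484 - 28 ≡ 21; y = λ·(14 - 21) - 2 ≡ 18. → (21, 18)

(21, 18)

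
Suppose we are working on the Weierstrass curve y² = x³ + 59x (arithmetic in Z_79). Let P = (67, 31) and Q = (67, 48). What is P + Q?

The two points share x = 67 and their y-coordinates satisfy 31 + 48 ≡ 0 (mod 79), so they are inverses. Their sum is 𝒪.

O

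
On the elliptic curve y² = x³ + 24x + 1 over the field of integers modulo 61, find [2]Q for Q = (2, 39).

(37, 34)

tangent at (2, 39): λ = (3·2² + 24)/(2·39) ≡ 36/17. 17⁻¹ ≡ 18 (mod 61), so λ ≡ 36·18 ≡ 38.
  x = λ² - 2 - 2 = 1444 - 4 ≡ 37; y = λ·(2 - 37) - 39 ≡ 34. → (37, 34)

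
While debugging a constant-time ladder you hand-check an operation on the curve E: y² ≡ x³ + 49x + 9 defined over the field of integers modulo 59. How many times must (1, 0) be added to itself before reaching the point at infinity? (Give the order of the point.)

2

2P: (1, 0) + (1, 0): same x and y₁ ≡ -y₂, so the sum is the point at infinity.
2P = the point at infinity, so the order is 2.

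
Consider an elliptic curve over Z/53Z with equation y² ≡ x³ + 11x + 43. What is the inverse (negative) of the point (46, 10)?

-(46, 10) = (46, -10 mod 53) = (46, 43).

(46, 43)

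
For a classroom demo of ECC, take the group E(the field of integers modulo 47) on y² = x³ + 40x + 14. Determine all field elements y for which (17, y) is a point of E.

22, 25

x³ + 40x + 14 = 5607 ≡ 14 (mod 47).
Square roots of 14 mod 47: 22 and 25 (since 22² = 484 ≡ 14).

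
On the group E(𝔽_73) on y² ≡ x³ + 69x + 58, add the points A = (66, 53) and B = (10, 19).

(66, 53) + (10, 19). λ = (19 - 53)/(10 - 66) ≡ 39/17 mod 73. 17⁻¹ ≡ 43 (mod 73), so λ ≡ 71.
  x = λ² - 66 - 10 = 5041 - 76 ≡ 1; y = λ·(66 - 1) - 53 ≡ 36. → (1, 36)

(1, 36)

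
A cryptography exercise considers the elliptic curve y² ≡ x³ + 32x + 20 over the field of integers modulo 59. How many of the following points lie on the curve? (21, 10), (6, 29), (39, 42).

(21, 10): 10² ≡ 41, rhs ≡ 41 → on.
(6, 29): 29² ≡ 15, rhs ≡ 15 → on.
(39, 42): 42² ≡ 53, rhs ≡ 53 → on.

3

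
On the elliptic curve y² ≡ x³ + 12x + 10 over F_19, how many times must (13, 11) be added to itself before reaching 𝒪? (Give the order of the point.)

12

2P: tangent at (13, 11): λ = (3·13² + 12)/(2·11) ≡ 6/3. 3⁻¹ ≡ 13 (mod 19), so λ ≡ 6·13 ≡ 2.
  x = λ² - 13 - 13 = 4 - 26 ≡ 16; y = λ·(13 - 16) - 11 ≡ 2. → (16, 2)
3P: (16, 2) + (13, 11). λ = (11 - 2)/(13 - 16) ≡ 9/16 mod 19. 16⁻¹ ≡ 6 (mod 19), so λ ≡ 16.
  x = λ² - 16 - 13 = 256 - 29 ≡ 18; y = λ·(16 - 18) - 2 ≡ 4. → (18, 4)
4P: (18, 4) + (13, 11). λ = (11 - 4)/(13 - 18) ≡ 7/14 mod 19. 14⁻¹ ≡ 15 (mod 19), so λ ≡ 10.
  x = λ² - 18 - 13 = 100 - 31 ≡ 12; y = λ·(18 - 12) - 4 ≡ 18. → (12, 18)
5P: (12, 18) + (13, 11). λ = (11 - 18)/(13 - 12) ≡ 12/1 mod 19. 1⁻¹ ≡ 1 (mod 19), so λ ≡ 12.
  x = λ² - 12 - 13 = 144 - 25 ≡ 5; y = λ·(12 - 5) - 18 ≡ 9. → (5, 9)
6P: (5, 9) + (13, 11). λ = (11 - 9)/(13 - 5) ≡ 2/8 mod 19. 8⁻¹ ≡ 12 (mod 19), so λ ≡ 5.
  x = λ² - 5 - 13 = 25 - 18 ≡ 7; y = λ·(5 - 7) - 9 ≡ 0. → (7, 0)
7P: (7, 0) + (13, 11). λ = (11 - 0)/(13 - 7) ≡ 11/6 mod 19. 6⁻¹ ≡ 16 (mod 19) since 6·16 = 96 ≡ 1, so λ ≡ 5.
  x = λ² - 7 - 13 = 25 - 20 ≡ 5; y = λ·(7 - 5) - 0 ≡ 10. → (5, 10)
8P: (5, 10) + (13, 11). λ = (11 - 10)/(13 - 5) ≡ 1/8 mod 19. 8⁻¹ ≡ 12 (mod 19) since 8·12 = 96 ≡ 1, so λ ≡ 12.
  x = λ² - 5 - 13 = 144 - 18 ≡ 12; y = λ·(5 - 12) - 10 ≡ 1. → (12, 1)
9P: (12, 1) + (13, 11). λ = (11 - 1)/(13 - 12) ≡ 10/1 mod 19. 1⁻¹ ≡ 1 (mod 19), so λ ≡ 10.
  x = λ² - 12 - 13 = 100 - 25 ≡ 18; y = λ·(12 - 18) - 1 ≡ 15. → (18, 15)
10P: (18, 15) + (13, 11). λ = (11 - 15)/(13 - 18) ≡ 15/14 mod 19. 14⁻¹ ≡ 15 (mod 19), so λ ≡ 16.
  x = λ² - 18 - 13 = 256 - 31 ≡ 16; y = λ·(18 - 16) - 15 ≡ 17. → (16, 17)
11P: (16, 17) + (13, 11). λ = (11 - 17)/(13 - 16) ≡ 13/16 mod 19. 16⁻¹ ≡ 6 (mod 19), so λ ≡ 2.
  x = λ² - 16 - 13 = 4 - 29 ≡ 13; y = λ·(16 - 13) - 17 ≡ 8. → (13, 8)
12P: (13, 8) + (13, 11): same x and y₁ ≡ -y₂, so the sum is 𝒪.
12P = 𝒪, so the order is 12.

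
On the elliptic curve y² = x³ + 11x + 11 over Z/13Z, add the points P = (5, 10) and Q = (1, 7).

(10, 9)

(5, 10) + (1, 7). λ = (7 - 10)/(1 - 5) ≡ 10/9 mod 13. 9⁻¹ ≡ 3 (mod 13) since 9·3 = 27 ≡ 1, so λ ≡ 4.
  x = λ² - 5 - 1 = 16 - 6 ≡ 10; y = λ·(5 - 10) - 10 ≡ 9. → (10, 9)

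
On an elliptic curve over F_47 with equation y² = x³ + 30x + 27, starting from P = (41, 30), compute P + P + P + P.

(33, 24)

Double-and-add on 4 = (100)₂. Start with P = (41, 30) for the leading 1-bit.
double: tangent at (41, 30): λ = (3·41² + 30)/(2·30) ≡ 44/13. 13⁻¹ ≡ 29 (mod 47), so λ ≡ 44·29 ≡ 7.
  x = λ² - 41 - 41 = 49 - 82 ≡ 14; y = λ·(41 - 14) - 30 ≡ 18. → (14, 18)
double: tangent at (14, 18): λ = (3·14² + 30)/(2·18) ≡ 7/36. 36⁻¹ ≡ 17 (mod 47) since 36·17 = 612 ≡ 1, so λ ≡ 7·17 ≡ 25.
  x = λ² - 14 - 14 = 625 - 28 ≡ 33; y = λ·(14 - 33) - 18 ≡ 24. → (33, 24)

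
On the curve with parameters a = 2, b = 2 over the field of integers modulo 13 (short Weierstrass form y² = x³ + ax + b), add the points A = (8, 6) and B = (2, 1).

(12, 8)

(8, 6) + (2, 1). λ = (1 - 6)/(2 - 8) ≡ 8/7 mod 13. 7⁻¹ ≡ 2 (mod 13) since 7·2 = 14 ≡ 1, so λ ≡ 3.
  x = λ² - 8 - 2 = 9 - 10 ≡ 12; y = λ·(8 - 12) - 6 ≡ 8. → (12, 8)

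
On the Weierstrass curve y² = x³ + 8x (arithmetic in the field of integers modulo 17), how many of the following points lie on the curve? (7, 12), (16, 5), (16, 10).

2

(7, 12): 12² ≡ 8, rhs ≡ 8 → on.
(16, 5): 5² ≡ 8, rhs ≡ 8 → on.
(16, 10): 10² ≡ 15, rhs ≡ 8 → off.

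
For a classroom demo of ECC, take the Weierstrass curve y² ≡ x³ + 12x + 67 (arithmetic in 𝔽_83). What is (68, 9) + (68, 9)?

(78, 52)

tangent at (68, 9): λ = (3·68² + 12)/(2·9) ≡ 23/18. 18⁻¹ ≡ 60 (mod 83), so λ ≡ 23·60 ≡ 52.
  x = λ² - 68 - 68 = 2704 - 136 ≡ 78; y = λ·(68 - 78) - 9 ≡ 52. → (78, 52)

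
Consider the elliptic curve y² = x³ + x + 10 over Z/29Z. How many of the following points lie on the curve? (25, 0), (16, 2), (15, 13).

2

(25, 0): 0² ≡ 0, rhs ≡ 0 → on.
(16, 2): 2² ≡ 4, rhs ≡ 4 → on.
(15, 13): 13² ≡ 24, rhs ≡ 7 → off.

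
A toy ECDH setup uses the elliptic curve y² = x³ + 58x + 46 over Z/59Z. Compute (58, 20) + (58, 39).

O

The two points share x = 58 and their y-coordinates satisfy 20 + 39 ≡ 0 (mod 59), so they are inverses. Their sum is ∞.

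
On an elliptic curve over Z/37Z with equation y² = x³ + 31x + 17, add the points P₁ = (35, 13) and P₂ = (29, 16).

(1, 7)

(35, 13) + (29, 16). λ = (16 - 13)/(29 - 35) ≡ 3/31 mod 37. 31⁻¹ ≡ 6 (mod 37) since 31·6 = 186 ≡ 1, so λ ≡ 18.
  x = λ² - 35 - 29 = 324 - 64 ≡ 1; y = λ·(35 - 1) - 13 ≡ 7. → (1, 7)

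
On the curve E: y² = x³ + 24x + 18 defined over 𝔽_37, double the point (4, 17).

tangent at (4, 17): λ = (3·4² + 24)/(2·17) ≡ 35/34. 34⁻¹ ≡ 12 (mod 37) since 34·12 = 408 ≡ 1, so λ ≡ 35·12 ≡ 13.
  x = λ² - 4 - 4 = 169 - 8 ≡ 13; y = λ·(4 - 13) - 17 ≡ 14. → (13, 14)

(13, 14)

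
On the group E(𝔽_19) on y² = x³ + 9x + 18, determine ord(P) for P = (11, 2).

11

2P: tangent at (11, 2): λ = (3·11² + 9)/(2·2) ≡ 11/4. 4⁻¹ ≡ 5 (mod 19), so λ ≡ 11·5 ≡ 17.
  x = λ² - 11 - 11 = 289 - 22 ≡ 1; y = λ·(11 - 1) - 2 ≡ 16. → (1, 16)
3P: (1, 16) + (11, 2). λ = (2 - 16)/(11 - 1) ≡ 5/10 mod 19. 10⁻¹ ≡ 2 (mod 19) since 10·2 = 20 ≡ 1, so λ ≡ 10.
  x = λ² - 1 - 11 = 100 - 12 ≡ 12; y = λ·(1 - 12) - 16 ≡ 7. → (12, 7)
4P: (12, 7) + (11, 2). λ = (2 - 7)/(11 - 12) ≡ 14/18 mod 19. 18⁻¹ ≡ 18 (mod 19), so λ ≡ 5.
  x = λ² - 12 - 11 = 25 - 23 ≡ 2; y = λ·(12 - 2) - 7 ≡ 5. → (2, 5)
5P: (2, 5) + (11, 2). λ = (2 - 5)/(11 - 2) ≡ 16/9 mod 19. 9⁻¹ ≡ 17 (mod 19) since 9·17 = 153 ≡ 1, so λ ≡ 6.
  x = λ² - 2 - 11 = 36 - 13 ≡ 4; y = λ·(2 - 4) - 5 ≡ 2. → (4, 2)
6P: (4, 2) + (11, 2). λ = (2 - 2)/(11 - 4) ≡ 0/7 mod 19. 7⁻¹ ≡ 11 (mod 19), so λ ≡ 0.
  x = λ² - 4 - 11 = 0 - 15 ≡ 4; y = λ·(4 - 4) - 2 ≡ 17. → (4, 17)
7P: (4, 17) + (11, 2). λ = (2 - 17)/(11 - 4) ≡ 4/7 mod 19. 7⁻¹ ≡ 11 (mod 19) since 7·11 = 77 ≡ 1, so λ ≡ 6.
  x = λ² - 4 - 11 = 36 - 15 ≡ 2; y = λ·(4 - 2) - 17 ≡ 14. → (2, 14)
8P: (2, 14) + (11, 2). λ = (2 - 14)/(11 - 2) ≡ 7/9 mod 19. 9⁻¹ ≡ 17 (mod 19), so λ ≡ 5.
  x = λ² - 2 - 11 = 25 - 13 ≡ 12; y = λ·(2 - 12) - 14 ≡ 12. → (12, 12)
9P: (12, 12) + (11, 2). λ = (2 - 12)/(11 - 12) ≡ 9/18 mod 19. 18⁻¹ ≡ 18 (mod 19) since 18·18 = 324 ≡ 1, so λ ≡ 10.
  x = λ² - 12 - 11 = 100 - 23 ≡ 1; y = λ·(12 - 1) - 12 ≡ 3. → (1, 3)
10P: (1, 3) + (11, 2). λ = (2 - 3)/(11 - 1) ≡ 18/10 mod 19. 10⁻¹ ≡ 2 (mod 19), so λ ≡ 17.
  x = λ² - 1 - 11 = 289 - 12 ≡ 11; y = λ·(1 - 11) - 3 ≡ 17. → (11, 17)
11P: (11, 17) + (11, 2): same x and y₁ ≡ -y₂, so the sum is the point at infinity.
11P = the point at infinity, so the order is 11.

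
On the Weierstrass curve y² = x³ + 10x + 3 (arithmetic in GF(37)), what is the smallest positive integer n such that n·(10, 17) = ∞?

2P: tangent at (10, 17): λ = (3·10² + 10)/(2·17) ≡ 14/34. 34⁻¹ ≡ 12 (mod 37), so λ ≡ 14·12 ≡ 20.
  x = λ² - 10 - 10 = 400 - 20 ≡ 10; y = λ·(10 - 10) - 17 ≡ 20. → (10, 20)
3P: (10, 20) + (10, 17): same x and y₁ ≡ -y₂, so the sum is ∞.
3P = ∞, so the order is 3.

3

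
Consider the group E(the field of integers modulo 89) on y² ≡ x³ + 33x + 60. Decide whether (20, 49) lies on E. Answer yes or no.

y² = 49² ≡ 87; x³ + 33x + 60 = 8720 ≡ 87 (mod 89). 87 = 87.

yes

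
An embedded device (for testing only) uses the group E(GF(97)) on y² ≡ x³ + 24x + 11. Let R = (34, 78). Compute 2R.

(29, 19)

tangent at (34, 78): λ = (3·34² + 24)/(2·78) ≡ 0/59. 59⁻¹ ≡ 74 (mod 97) since 59·74 = 4366 ≡ 1, so λ ≡ 0·74 ≡ 0.
  x = λ² - 34 - 34 = 0 - 68 ≡ 29; y = λ·(34 - 29) - 78 ≡ 19. → (29, 19)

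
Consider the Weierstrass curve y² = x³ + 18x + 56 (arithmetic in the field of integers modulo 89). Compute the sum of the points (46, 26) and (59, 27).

(46, 26) + (59, 27). λ = (27 - 26)/(59 - 46) ≡ 1/13 mod 89. 13⁻¹ ≡ 48 (mod 89), so λ ≡ 48.
  x = λ² - 46 - 59 = 2304 - 105 ≡ 63; y = λ·(46 - 63) - 26 ≡ 48. → (63, 48)

(63, 48)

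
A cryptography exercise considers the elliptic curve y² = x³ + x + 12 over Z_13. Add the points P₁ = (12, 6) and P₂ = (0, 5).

(2, 10)

(12, 6) + (0, 5). λ = (5 - 6)/(0 - 12) ≡ 12/1 mod 13. 1⁻¹ ≡ 1 (mod 13) since 1·1 = 1 ≡ 1, so λ ≡ 12.
  x = λ² - 12 - 0 = 144 - 12 ≡ 2; y = λ·(12 - 2) - 6 ≡ 10. → (2, 10)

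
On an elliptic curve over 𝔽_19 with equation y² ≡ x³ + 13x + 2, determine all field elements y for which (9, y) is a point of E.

x³ + 13x + 2 = 848 ≡ 12 (mod 19).
12 is a non-residue mod 19; no y exists.

none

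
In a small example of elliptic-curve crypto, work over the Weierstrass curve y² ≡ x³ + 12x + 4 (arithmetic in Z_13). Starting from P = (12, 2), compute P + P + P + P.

Repeated addition: build up to 4P.
2P: tangent at (12, 2): λ = (3·12² + 12)/(2·2) ≡ 2/4. 4⁻¹ ≡ 10 (mod 13) since 4·10 = 40 ≡ 1, so λ ≡ 2·10 ≡ 7.
  x = λ² - 12 - 12 = 49 - 24 ≡ 12; y = λ·(12 - 12) - 2 ≡ 11. → (12, 11)
3P: (12, 11) + (12, 2): same x and y₁ ≡ -y₂, so the sum is ∞.
4P: ∞ + (12, 2) = (12, 2) (identity).

(12, 2)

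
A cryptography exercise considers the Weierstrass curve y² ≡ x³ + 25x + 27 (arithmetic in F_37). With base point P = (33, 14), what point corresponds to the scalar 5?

Repeated addition: build up to 5P.
2P: tangent at (33, 14): λ = (3·33² + 25)/(2·14) ≡ 36/28. 28⁻¹ ≡ 4 (mod 37), so λ ≡ 36·4 ≡ 33.
  x = λ² - 33 - 33 = 1089 - 66 ≡ 24; y = λ·(33 - 24) - 14 ≡ 24. → (24, 24)
3P: (24, 24) + (33, 14). λ = (14 - 24)/(33 - 24) ≡ 27/9 mod 37. 9⁻¹ ≡ 33 (mod 37), so λ ≡ 3.
  x = λ² - 24 - 33 = 9 - 57 ≡ 26; y = λ·(24 - 26) - 24 ≡ 7. → (26, 7)
4P: (26, 7) + (33, 14). λ = (14 - 7)/(33 - 26) ≡ 7/7 mod 37. 7⁻¹ ≡ 16 (mod 37), so λ ≡ 1.
  x = λ² - 26 - 33 = 1 - 59 ≡ 16; y = λ·(26 - 16) - 7 ≡ 3. → (16, 3)
5P: (16, 3) + (33, 14). λ = (14 - 3)/(33 - 16) ≡ 11/17 mod 37. 17⁻¹ ≡ 24 (mod 37), so λ ≡ 5.
  x = λ² - 16 - 33 = 25 - 49 ≡ 13; y = λ·(16 - 13) - 3 ≡ 12. → (13, 12)

(13, 12)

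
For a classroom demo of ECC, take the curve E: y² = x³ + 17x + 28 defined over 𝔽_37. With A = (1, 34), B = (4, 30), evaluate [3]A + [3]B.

First 3A:
Repeated addition: build up to 3A.
2A: tangent at (1, 34): λ = (3·1² + 17)/(2·34) ≡ 20/31. 31⁻¹ ≡ 6 (mod 37) since 31·6 = 186 ≡ 1, so λ ≡ 20·6 ≡ 9.
  x = λ² - 1 - 1 = 81 - 2 ≡ 5; y = λ·(1 - 5) - 34 ≡ 4. → (5, 4)
3A: (5, 4) + (1, 34). λ = (34 - 4)/(1 - 5) ≡ 30/33 mod 37. 33⁻¹ ≡ 9 (mod 37), so λ ≡ 11.
  x = λ² - 5 - 1 = 121 - 6 ≡ 4; y = λ·(5 - 4) - 4 ≡ 7. → (4, 7)
3A = (4, 7).
Next 3B:
Repeated addition: build up to 3B.
2B: tangent at (4, 30): λ = (3·4² + 17)/(2·30) ≡ 28/23. 23⁻¹ ≡ 29 (mod 37) since 23·29 = 667 ≡ 1, so λ ≡ 28·29 ≡ 35.
  x = λ² - 4 - 4 = 1225 - 8 ≡ 33; y = λ·(4 - 33) - 30 ≡ 28. → (33, 28)
3B: (33, 28) + (4, 30). λ = (30 - 28)/(4 - 33) ≡ 2/8 mod 37. 8⁻¹ ≡ 14 (mod 37) since 8·14 = 112 ≡ 1, so λ ≡ 28.
  x = λ² - 33 - 4 = 784 - 37 ≡ 7; y = λ·(33 - 7) - 28 ≡ 34. → (7, 34)
3B = (7, 34).
Finally 3A + 3B:
(4, 7) + (7, 34). λ = (34 - 7)/(7 - 4) ≡ 27/3 mod 37. 3⁻¹ ≡ 25 (mod 37) since 3·25 = 75 ≡ 1, so λ ≡ 9.
  x = λ² - 4 - 7 = 81 - 11 ≡ 33; y = λ·(4 - 33) - 7 ≡ 28. → (33, 28)

(33, 28)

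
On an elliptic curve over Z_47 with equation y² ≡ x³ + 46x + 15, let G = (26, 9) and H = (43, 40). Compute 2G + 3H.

First 2G:
Repeated addition: build up to 2G.
2G: tangent at (26, 9): λ = (3·26² + 46)/(2·9) ≡ 6/18. 18⁻¹ ≡ 34 (mod 47) since 18·34 = 612 ≡ 1, so λ ≡ 6·34 ≡ 16.
  x = λ² - 26 - 26 = 256 - 52 ≡ 16; y = λ·(26 - 16) - 9 ≡ 10. → (16, 10)
2G = (16, 10).
Next 3H:
Repeated addition: build up to 3H.
2H: tangent at (43, 40): λ = (3·43² + 46)/(2·40) ≡ 0/33. 33⁻¹ ≡ 10 (mod 47), so λ ≡ 0·10 ≡ 0.
  x = λ² - 43 - 43 = 0 - 86 ≡ 8; y = λ·(43 - 8) - 40 ≡ 7. → (8, 7)
3H: (8, 7) + (43, 40). λ = (40 - 7)/(43 - 8) ≡ 33/35 mod 47. 35⁻¹ ≡ 43 (mod 47), so λ ≡ 9.
  x = λ² - 8 - 43 = 81 - 51 ≡ 30; y = λ·(8 - 30) - 7 ≡ 30. → (30, 30)
3H = (30, 30).
Finally 2G + 3H:
(16, 10) + (30, 30). λ = (30 - 10)/(30 - 16) ≡ 20/14 mod 47. 14⁻¹ ≡ 37 (mod 47), so λ ≡ 35.
  x = λ² - 16 - 30 = 1225 - 46 ≡ 4; y = λ·(16 - 4) - 10 ≡ 34. → (4, 34)

(4, 34)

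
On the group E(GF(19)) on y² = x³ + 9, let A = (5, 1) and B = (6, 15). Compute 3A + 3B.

(4, 15)

First 3A:
Repeated addition: build up to 3A.
2A: tangent at (5, 1): λ = (3·5² + 0)/(2·1) ≡ 18/2. 2⁻¹ ≡ 10 (mod 19) since 2·10 = 20 ≡ 1, so λ ≡ 18·10 ≡ 9.
  x = λ² - 5 - 5 = 81 - 10 ≡ 14; y = λ·(5 - 14) - 1 ≡ 13. → (14, 13)
3A: (14, 13) + (5, 1). λ = (1 - 13)/(5 - 14) ≡ 7/10 mod 19. 10⁻¹ ≡ 2 (mod 19) since 10·2 = 20 ≡ 1, so λ ≡ 14.
  x = λ² - 14 - 5 = 196 - 19 ≡ 6; y = λ·(14 - 6) - 13 ≡ 4. → (6, 4)
3A = (6, 4).
Next 3B:
Repeated addition: build up to 3B.
2B: tangent at (6, 15): λ = (3·6² + 0)/(2·15) ≡ 13/11. 11⁻¹ ≡ 7 (mod 19), so λ ≡ 13·7 ≡ 15.
  x = λ² - 6 - 6 = 225 - 12 ≡ 4; y = λ·(6 - 4) - 15 ≡ 15. → (4, 15)
3B: (4, 15) + (6, 15). λ = (15 - 15)/(6 - 4) ≡ 0/2 mod 19. 2⁻¹ ≡ 10 (mod 19) since 2·10 = 20 ≡ 1, so λ ≡ 0.
  x = λ² - 4 - 6 = 0 - 10 ≡ 9; y = λ·(4 - 9) - 15 ≡ 4. → (9, 4)
3B = (9, 4).
Finally 3A + 3B:
(6, 4) + (9, 4). λ = (4 - 4)/(9 - 6) ≡ 0/3 mod 19. 3⁻¹ ≡ 13 (mod 19) since 3·13 = 39 ≡ 1, so λ ≡ 0.
  x = λ² - 6 - 9 = 0 - 15 ≡ 4; y = λ·(6 - 4) - 4 ≡ 15. → (4, 15)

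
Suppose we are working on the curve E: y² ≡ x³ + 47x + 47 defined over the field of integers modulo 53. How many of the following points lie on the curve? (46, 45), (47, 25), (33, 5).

(46, 45): 45² ≡ 11, rhs ≡ 11 → on.
(47, 25): 25² ≡ 42, rhs ≡ 26 → off.
(33, 5): 5² ≡ 25, rhs ≡ 11 → off.

1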